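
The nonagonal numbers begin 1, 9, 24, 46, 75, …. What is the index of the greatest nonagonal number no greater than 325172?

305

Solve n(7n−5)/2 ≤ 325172 for integer n.
n = 305 gives 324825 ≤ 325172, while n = 306 gives 326961 > 325172; so the answer is index 305.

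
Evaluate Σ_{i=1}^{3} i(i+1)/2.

Σ i(i+1)/2 = (Σi² + Σi) / 2 over i = 1..3.
Σi = 6 and Σi² = 14.
(1·14 + 1·6) / 2 = 20/2 = 10.

10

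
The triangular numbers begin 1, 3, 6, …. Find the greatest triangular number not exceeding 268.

253

Solve n(n+1)/2 ≤ 268 for integer n.
n = 22 gives 253 ≤ 268, while n = 23 gives 276 > 268; so the answer is 253.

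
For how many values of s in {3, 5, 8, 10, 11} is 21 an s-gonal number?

2

s = 3: P(3, 6) = 21. ✓
s = 5: P(5, 3) = 12 and P(5, 4) = 22; 21 is not s-gonal.
s = 8: P(8, 3) = 21. ✓
s = 10: P(10, 2) = 10 and P(10, 3) = 27; 21 is not s-gonal.
s = 11: P(11, 2) = 11 and P(11, 3) = 30; 21 is not s-gonal.
Hits: s ∈ {3, 8} → 2.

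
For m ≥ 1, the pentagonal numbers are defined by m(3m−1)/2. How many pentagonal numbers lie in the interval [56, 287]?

The n-th pentagonal number is n(3n−1)/2.
Smallest index with value ≥ 56: n = 7 (giving 70).
Largest index with value ≤ 287: n = 14 (giving 287).
Indices 7 through 14: 8 terms.

8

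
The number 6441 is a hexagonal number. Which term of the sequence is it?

57

Set n(2n−1) = 6441, giving 2n² − n − 6441 = 0.
So n = (1 + 227) / 4 = 228/4 = 57.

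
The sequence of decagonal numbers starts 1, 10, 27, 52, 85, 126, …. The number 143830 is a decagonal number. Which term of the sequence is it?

190

Set n(4n−3) = 143830, giving 4n² − 3n − 143830 = 0.
So n = (3 + 1517) / 8 = 1520/8 = 190.
Check: 190·(4·190 − 3) = 143830. ✓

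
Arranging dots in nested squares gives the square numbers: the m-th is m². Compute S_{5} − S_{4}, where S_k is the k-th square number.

9

n² − (n−1)² = 2n − 1, so 5² − 4² = 2·5 − 1 = 9.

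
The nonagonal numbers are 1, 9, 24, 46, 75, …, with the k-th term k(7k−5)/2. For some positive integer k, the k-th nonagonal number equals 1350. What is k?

20

Set n(7n−5)/2 = 1350, giving 7n² − 5n − 2700 = 0.
The discriminant is 25 + 56·1350 = 75625, and √75625 = 275.
So n = (5 + 275) / 14 = 280/14 = 20.
Check: 20·(7·20 − 5)/2 = 1350. ✓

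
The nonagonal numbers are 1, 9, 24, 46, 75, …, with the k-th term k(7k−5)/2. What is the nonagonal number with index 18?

1089

18·(7·18 − 5)/2 = 18·121/2 = 1089.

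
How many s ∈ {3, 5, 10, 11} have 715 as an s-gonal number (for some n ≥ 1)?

s = 3: P(3, 37) = 703 and P(3, 38) = 741; 715 is not s-gonal.
s = 5: P(5, 22) = 715. ✓
s = 10: P(10, 13) = 637 and P(10, 14) = 742; 715 is not s-gonal.
s = 11: P(11, 13) = 715. ✓
Hits: s ∈ {5, 11} → 2.

2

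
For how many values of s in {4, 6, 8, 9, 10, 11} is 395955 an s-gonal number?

s = 4: P(4, 629) = 395641 and P(4, 630) = 396900; 395955 is not s-gonal.
s = 6: P(6, 445) = 395605 and P(6, 446) = 397386; 395955 is not s-gonal.
s = 8: P(8, 363) = 394581 and P(8, 364) = 396760; 395955 is not s-gonal.
s = 9: P(9, 336) = 394296 and P(9, 337) = 396649; 395955 is not s-gonal.
s = 10: P(10, 315) = 395955. ✓
s = 11: P(11, 297) = 395901 and P(11, 298) = 398575; 395955 is not s-gonal.
Hits: s ∈ {10} → 1.

1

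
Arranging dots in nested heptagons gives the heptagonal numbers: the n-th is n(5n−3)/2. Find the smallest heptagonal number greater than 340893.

Solve n(5n−3)/2 > 340893 for integer n.
The largest n with value ≤ 340893 is 369 (since 339849 ≤ 340893 < 341695), so the first above is n = 370, value 341695.

341695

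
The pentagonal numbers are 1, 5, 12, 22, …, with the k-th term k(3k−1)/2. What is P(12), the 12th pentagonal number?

12·(3·12 − 1)/2 = 12·35/2 = 210.

210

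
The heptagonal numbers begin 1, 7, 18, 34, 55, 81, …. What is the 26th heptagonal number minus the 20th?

26·(5·26 − 3)/2 = 1651 and 20·(5·20 − 3)/2 = 970.
Difference: 1651 − 970 = 681.

681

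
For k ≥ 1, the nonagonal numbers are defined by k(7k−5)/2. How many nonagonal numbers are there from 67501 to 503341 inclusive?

240

The n-th nonagonal number is n(7n−5)/2.
Smallest index with value ≥ 67501: n = 140 (giving 68250).
Largest index with value ≤ 503341: n = 379 (giving 501796).
Indices 140 through 379: 240 terms.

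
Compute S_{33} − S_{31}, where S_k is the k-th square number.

128

33² = 1089 and 31² = 961.
Difference: 1089 − 961 = 128.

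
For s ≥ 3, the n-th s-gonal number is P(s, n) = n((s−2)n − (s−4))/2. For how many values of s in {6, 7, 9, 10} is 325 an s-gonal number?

s = 6: P(6, 13) = 325. ✓
s = 7: P(7, 11) = 286 and P(7, 12) = 342; 325 is not s-gonal.
s = 9: P(9, 10) = 325. ✓
s = 10: P(10, 9) = 297 and P(10, 10) = 370; 325 is not s-gonal.
Hits: s ∈ {6, 9} → 2.

2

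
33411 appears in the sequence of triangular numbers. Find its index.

258

Set n(n+1)/2 = 33411, giving n² + n − 66822 = 0.
The discriminant is 1 + 8·33411 = 267289, and √267289 = 517.
So n = (-1 + 517) / 2 = 516/2 = 258.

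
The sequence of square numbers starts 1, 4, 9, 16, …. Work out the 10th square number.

100

10² = 100.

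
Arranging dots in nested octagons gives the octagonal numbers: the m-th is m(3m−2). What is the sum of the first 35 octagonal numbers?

43470

Σ i(3i−2) = 3Σi² − 2Σi over i = 1..35.
Σi = 630 and Σi² = 14910.
3·14910 − 2·630 = 43470.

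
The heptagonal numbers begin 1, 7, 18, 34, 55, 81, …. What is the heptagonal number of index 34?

The 34th heptagonal number is n(5n−3)/2 with n = 34.
34·(5·34 − 3)/2 = 34·167/2 = 2839.

2839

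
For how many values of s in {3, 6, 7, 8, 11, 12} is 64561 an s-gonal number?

s = 3: P(3, 358) = 64261 and P(3, 359) = 64620; 64561 is not s-gonal.
s = 6: P(6, 179) = 63903 and P(6, 180) = 64620; 64561 is not s-gonal.
s = 7: P(7, 161) = 64561. ✓
s = 8: P(8, 147) = 64533 and P(8, 148) = 65416; 64561 is not s-gonal.
s = 11: P(11, 120) = 64380 and P(11, 121) = 65461; 64561 is not s-gonal.
s = 12: P(12, 114) = 64524 and P(12, 115) = 65665; 64561 is not s-gonal.
Hits: s ∈ {7} → 1.

1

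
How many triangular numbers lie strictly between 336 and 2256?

41

The n-th triangular number is n(n+1)/2.
Smallest index with value > 336: n = 26 (giving 351).
Largest index with value < 2256: n = 66 (giving 2211).
Indices 26 through 66: 41 terms.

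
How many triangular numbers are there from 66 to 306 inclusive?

The n-th triangular number is n(n+1)/2.
Smallest index with value ≥ 66: n = 11 (giving 66).
Largest index with value ≤ 306: n = 24 (giving 300).
Indices 11 through 24: 14 terms.

14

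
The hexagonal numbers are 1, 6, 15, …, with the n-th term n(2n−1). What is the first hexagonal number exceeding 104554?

104653

Solve n(2n−1) > 104554 for integer n.
The largest n with value ≤ 104554 is 228 (since 103740 ≤ 104554 < 104653), so the first above is n = 229, value 104653.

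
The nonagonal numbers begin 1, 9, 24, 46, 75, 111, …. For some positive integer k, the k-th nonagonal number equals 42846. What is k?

Set n(7n−5)/2 = 42846, giving 7n² − 5n − 85692 = 0.
The discriminant is 25 + 56·42846 = 2399401, and √2399401 = 1549.
So n = (5 + 1549) / 14 = 1554/14 = 111.

111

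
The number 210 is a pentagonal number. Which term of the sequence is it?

12

Set n(3n−1)/2 = 210, giving 3n² − n − 420 = 0.
The discriminant is 1 + 24·210 = 5041, and √5041 = 71.
So n = (1 + 71) / 6 = 72/6 = 12.
Check: 12·(3·12 − 1)/2 = 210. ✓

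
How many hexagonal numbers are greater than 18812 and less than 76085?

The n-th hexagonal number is n(2n−1).
Smallest index with value > 18812: n = 98 (giving 19110).
Largest index with value < 76085: n = 195 (giving 75855).
Indices 98 through 195: 98 terms.

98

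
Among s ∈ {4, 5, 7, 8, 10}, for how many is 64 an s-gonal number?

s = 4: P(4, 8) = 64. ✓
s = 5: P(5, 6) = 51 and P(5, 7) = 70; 64 is not s-gonal.
s = 7: P(7, 5) = 55 and P(7, 6) = 81; 64 is not s-gonal.
s = 8: P(8, 4) = 40 and P(8, 5) = 65; 64 is not s-gonal.
s = 10: P(10, 4) = 52 and P(10, 5) = 85; 64 is not s-gonal.
Hits: s ∈ {4} → 1.

1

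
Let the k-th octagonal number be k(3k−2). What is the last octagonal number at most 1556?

Solve n(3n−2) ≤ 1556 for integer n.
n = 23 gives 1541 ≤ 1556, while n = 24 gives 1680 > 1556; so the answer is 1541.

1541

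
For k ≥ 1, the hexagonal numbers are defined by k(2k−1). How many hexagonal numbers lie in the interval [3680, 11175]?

The n-th hexagonal number is n(2n−1).
Smallest index with value ≥ 3680: n = 44 (giving 3828).
Largest index with value ≤ 11175: n = 75 (giving 11175).
Indices 44 through 75: 32 terms.

32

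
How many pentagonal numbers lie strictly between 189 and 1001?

14

The n-th pentagonal number is n(3n−1)/2.
Smallest index with value > 189: n = 12 (giving 210).
Largest index with value < 1001: n = 25 (giving 925).
Indices 12 through 25: 14 terms.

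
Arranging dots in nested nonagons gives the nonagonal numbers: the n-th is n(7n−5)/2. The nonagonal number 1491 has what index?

Set n(7n−5)/2 = 1491, giving 7n² − 5n − 2982 = 0.
So n = (5 + 289) / 14 = 294/14 = 21.

21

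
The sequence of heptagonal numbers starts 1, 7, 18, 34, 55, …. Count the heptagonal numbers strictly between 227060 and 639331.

The n-th heptagonal number is n(5n−3)/2.
Smallest index with value > 227060: n = 302 (giving 227557).
Largest index with value < 639331: n = 505 (giving 636805).
Indices 302 through 505: 204 terms.

204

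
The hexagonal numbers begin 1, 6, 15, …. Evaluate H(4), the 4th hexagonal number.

The 4th hexagonal number is n(2n−1) with n = 4.
4·(2·4 − 1) = 4·7 = 28.

28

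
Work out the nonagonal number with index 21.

1491

The 21st nonagonal number is n(7n−5)/2 with n = 21.
21·(7·21 − 5)/2 = 21·142/2 = 21·71 = 1491.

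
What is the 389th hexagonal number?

The 389th hexagonal number is n(2n−1) with n = 389.
389·(2·389 − 1) = 389·777 = 302253.

302253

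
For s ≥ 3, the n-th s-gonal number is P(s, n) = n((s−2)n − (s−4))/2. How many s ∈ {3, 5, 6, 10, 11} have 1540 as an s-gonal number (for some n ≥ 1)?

s = 3: P(3, 55) = 1540. ✓
s = 5: P(5, 32) = 1520 and P(5, 33) = 1617; 1540 is not s-gonal.
s = 6: P(6, 28) = 1540. ✓
s = 10: P(10, 20) = 1540. ✓
s = 11: P(11, 18) = 1395 and P(11, 19) = 1558; 1540 is not s-gonal.
Hits: s ∈ {3, 6, 10} → 3.

3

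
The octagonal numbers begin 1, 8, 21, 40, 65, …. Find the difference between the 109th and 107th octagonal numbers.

109·(3·109 − 2) = 35425 and 107·(3·107 − 2) = 34133.
Difference: 35425 − 34133 = 1292.

1292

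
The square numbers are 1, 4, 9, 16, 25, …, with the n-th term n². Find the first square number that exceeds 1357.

Solve n² > 1357 for integer n.
The largest n with value ≤ 1357 is 36 (since 1296 ≤ 1357 < 1369), so the first above is n = 37, value 1369.

1369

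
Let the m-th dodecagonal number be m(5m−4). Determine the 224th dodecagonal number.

The 224th dodecagonal number is n(5n−4) with n = 224.
224·(5·224 − 4) = 224·1116 = 249984.

249984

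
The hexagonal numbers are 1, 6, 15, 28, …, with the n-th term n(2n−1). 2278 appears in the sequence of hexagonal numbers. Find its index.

Set n(2n−1) = 2278, giving 2n² − n − 2278 = 0.
The discriminant is 1 + 8·2278 = 18225, and √18225 = 135.
So n = (1 + 135) / 4 = 136/4 = 34.

34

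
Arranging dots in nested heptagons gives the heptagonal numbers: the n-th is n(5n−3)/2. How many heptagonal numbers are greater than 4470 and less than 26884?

The n-th heptagonal number is n(5n−3)/2.
Smallest index with value > 4470: n = 43 (giving 4558).
Largest index with value < 26884: n = 103 (giving 26368).
Indices 43 through 103: 61 terms.

61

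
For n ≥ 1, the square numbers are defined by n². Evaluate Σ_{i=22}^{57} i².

60054

Σ_{i=22}^{57} i² = 63365 − 3311 = 60054.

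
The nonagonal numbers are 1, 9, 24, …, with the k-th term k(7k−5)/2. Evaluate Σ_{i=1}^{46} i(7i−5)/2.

Σ i(7i−5)/2 = (7Σi² − 5Σi) / 2 over i = 1..46.
Σi = 1081 and Σi² = 33511.
(7·33511 − 5·1081) / 2 = 229172/2 = 114586.

114586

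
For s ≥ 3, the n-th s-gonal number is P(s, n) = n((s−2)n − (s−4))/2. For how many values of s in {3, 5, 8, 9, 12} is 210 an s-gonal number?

2

s = 3: P(3, 20) = 210. ✓
s = 5: P(5, 12) = 210. ✓
s = 8: P(8, 8) = 176 and P(8, 9) = 225; 210 is not s-gonal.
s = 9: P(9, 8) = 204 and P(9, 9) = 261; 210 is not s-gonal.
s = 12: P(12, 6) = 156 and P(12, 7) = 217; 210 is not s-gonal.
Hits: s ∈ {3, 5} → 2.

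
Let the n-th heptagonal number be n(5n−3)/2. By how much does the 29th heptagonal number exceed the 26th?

408

29·(5·29 − 3)/2 = 2059 and 26·(5·26 − 3)/2 = 1651.
Difference: 2059 − 1651 = 408.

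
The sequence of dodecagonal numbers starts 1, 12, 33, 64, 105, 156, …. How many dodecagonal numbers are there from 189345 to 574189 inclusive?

145

The n-th dodecagonal number is n(5n−4).
Smallest index with value ≥ 189345: n = 195 (giving 189345).
Largest index with value ≤ 574189: n = 339 (giving 573249).
Indices 195 through 339: 145 terms.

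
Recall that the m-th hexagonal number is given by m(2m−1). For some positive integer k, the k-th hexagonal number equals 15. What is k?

3

Set n(2n−1) = 15, giving 2n² − n − 15 = 0.
The discriminant is 1 + 8·15 = 121, and √121 = 11.
So n = (1 + 11) / 4 = 12/4 = 3.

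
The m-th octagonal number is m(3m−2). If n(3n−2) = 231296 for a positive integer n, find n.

278

Set n(3n−2) = 231296, giving 3n² − 2n − 231296 = 0.
So n = (2 + 1666) / 6 = 1668/6 = 278.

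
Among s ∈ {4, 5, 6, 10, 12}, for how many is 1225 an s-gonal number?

s = 4: P(4, 35) = 1225. ✓
s = 5: P(5, 28) = 1162 and P(5, 29) = 1247; 1225 is not s-gonal.
s = 6: P(6, 25) = 1225. ✓
s = 10: P(10, 17) = 1105 and P(10, 18) = 1242; 1225 is not s-gonal.
s = 12: P(12, 16) = 1216 and P(12, 17) = 1377; 1225 is not s-gonal.
Hits: s ∈ {4, 6} → 2.

2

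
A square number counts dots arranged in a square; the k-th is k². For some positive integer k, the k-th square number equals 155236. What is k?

We need n² = 155236, so n = √155236 = 394.

394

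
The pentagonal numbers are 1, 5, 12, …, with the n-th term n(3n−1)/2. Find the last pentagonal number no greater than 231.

210

Solve n(3n−1)/2 ≤ 231 for integer n.
n = 12 gives 210 ≤ 231, while n = 13 gives 247 > 231; so the answer is 210.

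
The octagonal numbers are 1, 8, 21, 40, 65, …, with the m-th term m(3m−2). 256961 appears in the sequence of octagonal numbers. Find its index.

293

Set n(3n−2) = 256961, giving 3n² − 2n − 256961 = 0.
So n = (2 + 1756) / 6 = 1758/6 = 293.
Check: 293·(3·293 − 2) = 256961. ✓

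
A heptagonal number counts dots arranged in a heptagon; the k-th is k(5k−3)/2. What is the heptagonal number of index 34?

2839

34·(5·34 − 3)/2 = 34·167/2 = 2839.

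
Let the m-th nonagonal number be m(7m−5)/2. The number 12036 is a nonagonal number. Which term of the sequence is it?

Set n(7n−5)/2 = 12036, giving 7n² − 5n − 24072 = 0.
The discriminant is 25 + 56·12036 = 674041, and √674041 = 821.
So n = (5 + 821) / 14 = 826/14 = 59.
Check: 59·(7·59 − 5)/2 = 12036. ✓

59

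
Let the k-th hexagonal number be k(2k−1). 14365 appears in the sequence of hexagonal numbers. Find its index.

85

Set n(2n−1) = 14365, giving 2n² − n − 14365 = 0.
The discriminant is 1 + 8·14365 = 114921, and √114921 = 339.
So n = (1 + 339) / 4 = 340/4 = 85.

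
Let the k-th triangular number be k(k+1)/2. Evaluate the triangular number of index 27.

378

The 27th triangular number is n(n+1)/2 with n = 27.
27·28/2 = 756/2 = 378.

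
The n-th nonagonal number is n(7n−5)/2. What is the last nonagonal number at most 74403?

74241

Solve n(7n−5)/2 ≤ 74403 for integer n.
n = 146 gives 74241 ≤ 74403, while n = 147 gives 75264 > 74403; so the answer is 74241.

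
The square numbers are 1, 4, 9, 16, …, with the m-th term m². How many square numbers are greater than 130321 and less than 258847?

147

The n-th square number is n².
Smallest index with value > 130321: n = 362 (giving 131044).
Largest index with value < 258847: n = 508 (giving 258064).
Indices 362 through 508: 147 terms.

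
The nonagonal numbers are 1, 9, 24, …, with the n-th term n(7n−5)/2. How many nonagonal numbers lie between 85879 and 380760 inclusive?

174

The n-th nonagonal number is n(7n−5)/2.
Smallest index with value ≥ 85879: n = 157 (giving 85879).
Largest index with value ≤ 380760: n = 330 (giving 380325).
Indices 157 through 330: 174 terms.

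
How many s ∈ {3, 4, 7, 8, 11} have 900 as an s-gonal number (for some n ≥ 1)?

s = 3: P(3, 41) = 861 and P(3, 42) = 903; 900 is not s-gonal.
s = 4: P(4, 30) = 900. ✓
s = 7: P(7, 19) = 874 and P(7, 20) = 970; 900 is not s-gonal.
s = 8: P(8, 17) = 833 and P(8, 18) = 936; 900 is not s-gonal.
s = 11: P(11, 14) = 833 and P(11, 15) = 960; 900 is not s-gonal.
Hits: s ∈ {4} → 1.

1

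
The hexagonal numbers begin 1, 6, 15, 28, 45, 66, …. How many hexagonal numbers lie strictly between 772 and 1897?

12

The n-th hexagonal number is n(2n−1).
Smallest index with value > 772: n = 20 (giving 780).
Largest index with value < 1897: n = 31 (giving 1891).
Indices 20 through 31: 12 terms.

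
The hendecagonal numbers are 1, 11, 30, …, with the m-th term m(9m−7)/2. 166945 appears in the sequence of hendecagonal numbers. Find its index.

193

Set n(9n−7)/2 = 166945, giving 9n² − 7n − 333890 = 0.
So n = (7 + 3467) / 18 = 3474/18 = 193.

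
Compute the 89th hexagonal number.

15753

The 89th hexagonal number is n(2n−1) with n = 89.
89·(2·89 − 1) = 89·177 = 15753.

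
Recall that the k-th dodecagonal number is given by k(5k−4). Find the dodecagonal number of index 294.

The 294th dodecagonal number is n(5n−4) with n = 294.
294·(5·294 − 4) = 294·1466 = 431004.

431004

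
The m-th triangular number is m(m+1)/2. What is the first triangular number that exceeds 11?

15

Solve n(n+1)/2 > 11 for integer n.
The largest n with value ≤ 11 is 4 (since 10 ≤ 11 < 15), so the first above is n = 5, value 15.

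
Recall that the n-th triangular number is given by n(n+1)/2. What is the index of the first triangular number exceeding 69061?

372

Solve n(n+1)/2 > 69061 for integer n.
The largest n with value ≤ 69061 is 371 (since 69006 ≤ 69061 < 69378), so the first above is n = 372, value 69378.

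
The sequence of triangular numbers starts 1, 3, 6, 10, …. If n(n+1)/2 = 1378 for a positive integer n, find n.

52

Set n(n+1)/2 = 1378, giving n² + n − 2756 = 0.
So n = (-1 + 105) / 2 = 104/2 = 52.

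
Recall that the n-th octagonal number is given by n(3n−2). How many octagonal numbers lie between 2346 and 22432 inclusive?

58

The n-th octagonal number is n(3n−2).
Smallest index with value ≥ 2346: n = 29 (giving 2465).
Largest index with value ≤ 22432: n = 86 (giving 22016).
Indices 29 through 86: 58 terms.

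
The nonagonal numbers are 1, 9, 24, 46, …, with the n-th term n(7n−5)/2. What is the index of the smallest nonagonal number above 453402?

361

Solve n(7n−5)/2 > 453402 for integer n.
The largest n with value ≤ 453402 is 360 (since 452700 ≤ 453402 < 455221), so the first above is n = 361, value 455221.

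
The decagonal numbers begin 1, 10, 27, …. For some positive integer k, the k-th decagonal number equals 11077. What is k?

Set n(4n−3) = 11077, giving 4n² − 3n − 11077 = 0.
The discriminant is 9 + 16·11077 = 177241, and √177241 = 421.
So n = (3 + 421) / 8 = 424/8 = 53.

53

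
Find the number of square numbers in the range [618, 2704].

The n-th square number is n².
Smallest index with value ≥ 618: n = 25 (giving 625).
Largest index with value ≤ 2704: n = 52 (giving 2704).
Indices 25 through 52: 28 terms.

28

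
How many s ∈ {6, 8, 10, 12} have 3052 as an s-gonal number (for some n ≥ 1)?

s = 6: P(6, 39) = 3003 and P(6, 40) = 3160; 3052 is not s-gonal.
s = 8: P(8, 32) = 3008 and P(8, 33) = 3201; 3052 is not s-gonal.
s = 10: P(10, 28) = 3052. ✓
s = 12: P(12, 25) = 3025 and P(12, 26) = 3276; 3052 is not s-gonal.
Hits: s ∈ {10} → 1.

1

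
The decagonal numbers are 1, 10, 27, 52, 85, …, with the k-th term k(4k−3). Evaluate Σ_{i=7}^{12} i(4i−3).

2065

Σ i(4i−3) = 4Σi² − 3Σi over i = 7..12.
Σi = 78 − 21 = 57 and Σi² = 650 − 91 = 559.
4·559 − 3·57 = 2065.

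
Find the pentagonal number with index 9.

The 9th pentagonal number is n(3n−1)/2 with n = 9.
9·(3·9 − 1)/2 = 9·26/2 = 9·13 = 117.

117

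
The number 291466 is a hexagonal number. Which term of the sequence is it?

382

Set n(2n−1) = 291466, giving 2n² − n − 291466 = 0.
The discriminant is 1 + 8·291466 = 2331729, and √2331729 = 1527.
So n = (1 + 1527) / 4 = 1528/4 = 382.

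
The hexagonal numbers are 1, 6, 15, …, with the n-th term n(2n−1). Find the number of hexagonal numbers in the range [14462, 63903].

The n-th hexagonal number is n(2n−1).
Smallest index with value ≥ 14462: n = 86 (giving 14706).
Largest index with value ≤ 63903: n = 179 (giving 63903).
Indices 86 through 179: 94 terms.

94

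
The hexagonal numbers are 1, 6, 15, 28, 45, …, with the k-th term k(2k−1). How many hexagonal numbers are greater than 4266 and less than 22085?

59

The n-th hexagonal number is n(2n−1).
Smallest index with value > 4266: n = 47 (giving 4371).
Largest index with value < 22085: n = 105 (giving 21945).
Indices 47 through 105: 59 terms.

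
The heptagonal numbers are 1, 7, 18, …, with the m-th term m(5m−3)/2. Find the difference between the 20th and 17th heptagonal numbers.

273

20·(5·20 − 3)/2 = 970 and 17·(5·17 − 3)/2 = 697.
Difference: 970 − 697 = 273.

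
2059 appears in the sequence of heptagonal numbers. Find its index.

29

Set n(5n−3)/2 = 2059, giving 5n² − 3n − 4118 = 0.
So n = (3 + 287) / 10 = 290/10 = 29.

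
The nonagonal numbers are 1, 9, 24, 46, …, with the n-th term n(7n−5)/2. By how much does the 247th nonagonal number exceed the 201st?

247·(7·247 − 5)/2 = 212914 and 201·(7·201 − 5)/2 = 140901.
Difference: 212914 − 140901 = 72013.

72013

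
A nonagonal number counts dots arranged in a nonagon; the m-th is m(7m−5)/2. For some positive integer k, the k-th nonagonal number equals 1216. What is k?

Set n(7n−5)/2 = 1216, giving 7n² − 5n − 2432 = 0.
The discriminant is 25 + 56·1216 = 68121, and √68121 = 261.
So n = (5 + 261) / 14 = 266/14 = 19.

19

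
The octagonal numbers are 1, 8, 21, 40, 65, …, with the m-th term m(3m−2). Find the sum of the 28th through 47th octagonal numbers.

84870

Σ i(3i−2) = 3Σi² − 2Σi over i = 28..47.
Σi = 1128 − 378 = 750 and Σi² = 35720 − 6930 = 28790.
3·28790 − 2·750 = 84870.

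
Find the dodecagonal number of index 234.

234·(5·234 − 4) = 234·1166 = 272844.

272844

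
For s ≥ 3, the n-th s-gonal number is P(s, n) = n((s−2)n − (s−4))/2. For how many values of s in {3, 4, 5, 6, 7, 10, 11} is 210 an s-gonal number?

s = 3: P(3, 20) = 210. ✓
s = 4: P(4, 14) = 196 and P(4, 15) = 225; 210 is not s-gonal.
s = 5: P(5, 12) = 210. ✓
s = 6: P(6, 10) = 190 and P(6, 11) = 231; 210 is not s-gonal.
s = 7: P(7, 9) = 189 and P(7, 10) = 235; 210 is not s-gonal.
s = 10: P(10, 7) = 175 and P(10, 8) = 232; 210 is not s-gonal.
s = 11: P(11, 7) = 196 and P(11, 8) = 260; 210 is not s-gonal.
Hits: s ∈ {3, 5} → 2.

2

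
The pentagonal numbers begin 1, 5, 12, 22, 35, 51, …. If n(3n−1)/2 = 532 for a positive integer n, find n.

Set n(3n−1)/2 = 532, giving 3n² − n − 1064 = 0.
So n = (1 + 113) / 6 = 114/6 = 19.

19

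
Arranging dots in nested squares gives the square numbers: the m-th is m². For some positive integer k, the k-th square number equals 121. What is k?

11

We need n² = 121, so n = √121 = 11.
Check: 11² = 121. ✓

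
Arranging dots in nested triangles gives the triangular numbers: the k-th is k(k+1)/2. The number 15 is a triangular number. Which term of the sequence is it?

5

Set n(n+1)/2 = 15, giving n² + n − 30 = 0.
The discriminant is 1 + 8·15 = 121, and √121 = 11.
So n = (-1 + 11) / 2 = 10/2 = 5.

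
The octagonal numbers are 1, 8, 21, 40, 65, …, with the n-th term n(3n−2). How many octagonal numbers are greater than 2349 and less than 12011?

The n-th octagonal number is n(3n−2).
Smallest index with value > 2349: n = 29 (giving 2465).
Largest index with value < 12011: n = 63 (giving 11781).
Indices 29 through 63: 35 terms.

35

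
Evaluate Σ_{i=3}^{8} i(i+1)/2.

116

Σ i(i+1)/2 = (Σi² + Σi) / 2 over i = 3..8.
Σi = 36 − 3 = 33 and Σi² = 204 − 5 = 199.
(1·199 + 1·33) / 2 = 232/2 = 116.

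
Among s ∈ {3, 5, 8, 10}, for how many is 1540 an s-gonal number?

s = 3: P(3, 55) = 1540. ✓
s = 5: P(5, 32) = 1520 and P(5, 33) = 1617; 1540 is not s-gonal.
s = 8: P(8, 22) = 1408 and P(8, 23) = 1541; 1540 is not s-gonal.
s = 10: P(10, 20) = 1540. ✓
Hits: s ∈ {3, 10} → 2.

2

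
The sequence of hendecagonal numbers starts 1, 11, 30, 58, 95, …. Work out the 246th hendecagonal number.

271461

The 246th hendecagonal number is n(9n−7)/2 with n = 246.
246·(9·246 − 7)/2 = 246·2207/2 = 271461.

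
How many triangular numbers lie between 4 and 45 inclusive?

7

The n-th triangular number is n(n+1)/2.
Smallest index with value ≥ 4: n = 3 (giving 6).
Largest index with value ≤ 45: n = 9 (giving 45).
Indices 3 through 9: 7 terms.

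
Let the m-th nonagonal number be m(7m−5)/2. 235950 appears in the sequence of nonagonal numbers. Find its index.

260

Set n(7n−5)/2 = 235950, giving 7n² − 5n − 471900 = 0.
The discriminant is 25 + 56·235950 = 13213225, and √13213225 = 3635.
So n = (5 + 3635) / 14 = 3640/14 = 260.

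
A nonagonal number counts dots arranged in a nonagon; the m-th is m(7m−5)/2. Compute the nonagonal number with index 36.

4446

The 36th nonagonal number is n(7n−5)/2 with n = 36.
36·(7·36 − 5)/2 = 36·247/2 = 4446.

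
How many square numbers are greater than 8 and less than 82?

7

The n-th square number is n².
Smallest index with value > 8: n = 3 (giving 9).
Largest index with value < 82: n = 9 (giving 81).
Indices 3 through 9: 7 terms.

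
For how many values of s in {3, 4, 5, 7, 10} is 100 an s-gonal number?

s = 3: P(3, 13) = 91 and P(3, 14) = 105; 100 is not s-gonal.
s = 4: P(4, 10) = 100. ✓
s = 5: P(5, 8) = 92 and P(5, 9) = 117; 100 is not s-gonal.
s = 7: P(7, 6) = 81 and P(7, 7) = 112; 100 is not s-gonal.
s = 10: P(10, 5) = 85 and P(10, 6) = 126; 100 is not s-gonal.
Hits: s ∈ {4} → 1.

1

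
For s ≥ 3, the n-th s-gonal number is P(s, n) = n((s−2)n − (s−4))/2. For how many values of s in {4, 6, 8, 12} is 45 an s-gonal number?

1

s = 4: P(4, 6) = 36 and P(4, 7) = 49; 45 is not s-gonal.
s = 6: P(6, 5) = 45. ✓
s = 8: P(8, 4) = 40 and P(8, 5) = 65; 45 is not s-gonal.
s = 12: P(12, 3) = 33 and P(12, 4) = 64; 45 is not s-gonal.
Hits: s ∈ {6} → 1.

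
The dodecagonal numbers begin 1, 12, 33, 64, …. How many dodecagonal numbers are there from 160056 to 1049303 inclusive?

The n-th dodecagonal number is n(5n−4).
Smallest index with value ≥ 160056: n = 180 (giving 161280).
Largest index with value ≤ 1049303: n = 458 (giving 1046988).
Indices 180 through 458: 279 terms.

279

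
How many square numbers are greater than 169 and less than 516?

9

The n-th square number is n².
Smallest index with value > 169: n = 14 (giving 196).
Largest index with value < 516: n = 22 (giving 484).
Indices 14 through 22: 9 terms.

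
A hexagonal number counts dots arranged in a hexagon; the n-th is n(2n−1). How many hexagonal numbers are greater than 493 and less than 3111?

24

The n-th hexagonal number is n(2n−1).
Smallest index with value > 493: n = 16 (giving 496).
Largest index with value < 3111: n = 39 (giving 3003).
Indices 16 through 39: 24 terms.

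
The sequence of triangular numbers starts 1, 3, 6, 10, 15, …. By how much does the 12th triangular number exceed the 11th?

Consecutive triangular numbers differ by n: T_{12} − T_{11} = 12.

12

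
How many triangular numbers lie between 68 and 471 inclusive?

19

The n-th triangular number is n(n+1)/2.
Smallest index with value ≥ 68: n = 12 (giving 78).
Largest index with value ≤ 471: n = 30 (giving 465).
Indices 12 through 30: 19 terms.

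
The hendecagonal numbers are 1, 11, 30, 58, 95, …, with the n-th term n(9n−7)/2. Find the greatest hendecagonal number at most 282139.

280375

Solve n(9n−7)/2 ≤ 282139 for integer n.
n = 250 gives 280375 ≤ 282139, while n = 251 gives 282626 > 282139; so the answer is 280375.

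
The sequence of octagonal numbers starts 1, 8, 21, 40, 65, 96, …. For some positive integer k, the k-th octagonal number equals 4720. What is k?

Set n(3n−2) = 4720, giving 3n² − 2n − 4720 = 0.
So n = (2 + 238) / 6 = 240/6 = 40.
Check: 40·(3·40 − 2) = 4720. ✓

40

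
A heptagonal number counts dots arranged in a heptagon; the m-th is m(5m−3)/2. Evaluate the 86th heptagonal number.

86·(5·86 − 3)/2 = 86·427/2 = 18361.

18361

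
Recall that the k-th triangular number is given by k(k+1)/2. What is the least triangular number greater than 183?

Solve n(n+1)/2 > 183 for integer n.
The largest n with value ≤ 183 is 18 (since 171 ≤ 183 < 190), so the first above is n = 19, value 190.

190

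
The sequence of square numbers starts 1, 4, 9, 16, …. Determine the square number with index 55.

3025

55² = 3025.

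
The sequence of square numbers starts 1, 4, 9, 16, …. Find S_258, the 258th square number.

258² = 66564.

66564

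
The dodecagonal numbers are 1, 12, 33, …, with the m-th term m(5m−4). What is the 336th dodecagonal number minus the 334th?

6692

336·(5·336 − 4) = 563136 and 334·(5·334 − 4) = 556444.
Difference: 563136 − 556444 = 6692.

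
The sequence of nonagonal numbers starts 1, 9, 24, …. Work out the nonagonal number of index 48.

7944

The 48th nonagonal number is n(7n−5)/2 with n = 48.
48·(7·48 − 5)/2 = 48·331/2 = 7944.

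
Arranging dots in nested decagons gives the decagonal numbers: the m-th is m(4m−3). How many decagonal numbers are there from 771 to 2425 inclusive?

The n-th decagonal number is n(4n−3).
Smallest index with value ≥ 771: n = 15 (giving 855).
Largest index with value ≤ 2425: n = 25 (giving 2425).
Indices 15 through 25: 11 terms.

11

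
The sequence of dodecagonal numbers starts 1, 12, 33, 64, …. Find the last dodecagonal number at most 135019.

Solve n(5n−4) ≤ 135019 for integer n.
n = 164 gives 133824 ≤ 135019, while n = 165 gives 135465 > 135019; so the answer is 133824.

133824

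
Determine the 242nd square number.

The 242nd square number is n² with n = 242.
242² = 58564.

58564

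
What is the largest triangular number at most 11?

Solve n(n+1)/2 ≤ 11 for integer n.
n = 4 gives 10 ≤ 11, while n = 5 gives 15 > 11; so the answer is 10.

10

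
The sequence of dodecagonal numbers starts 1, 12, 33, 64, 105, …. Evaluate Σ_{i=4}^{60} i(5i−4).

361684

Σ i(5i−4) = 5Σi² − 4Σi over i = 4..60.
Σi = 1830 − 6 = 1824 and Σi² = 73810 − 14 = 73796.
5·73796 − 4·1824 = 361684.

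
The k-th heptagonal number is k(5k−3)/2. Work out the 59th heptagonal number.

The 59th heptagonal number is n(5n−3)/2 with n = 59.
59·(5·59 − 3)/2 = 59·292/2 = 59·146 = 8614.

8614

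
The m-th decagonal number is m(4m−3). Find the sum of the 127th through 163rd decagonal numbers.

3112477

Σ i(4i−3) = 4Σi² − 3Σi over i = 127..163.
Σi = 13366 − 8001 = 5365 and Σi² = 1456894 − 674751 = 782143.
4·782143 − 3·5365 = 3112477.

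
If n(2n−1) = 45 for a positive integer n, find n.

Set n(2n−1) = 45, giving 2n² − n − 45 = 0.
The discriminant is 1 + 8·45 = 361, and √361 = 19.
So n = (1 + 19) / 4 = 20/4 = 5.

5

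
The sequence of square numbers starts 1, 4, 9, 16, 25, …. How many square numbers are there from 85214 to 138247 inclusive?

The n-th square number is n².
Smallest index with value ≥ 85214: n = 292 (giving 85264).
Largest index with value ≤ 138247: n = 371 (giving 137641).
Indices 292 through 371: 80 terms.

80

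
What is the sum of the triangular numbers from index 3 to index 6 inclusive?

Σ i(i+1)/2 = (Σi² + Σi) / 2 over i = 3..6.
Σi = 21 − 3 = 18 and Σi² = 91 − 5 = 86.
(1·86 + 1·18) / 2 = 104/2 = 52.

52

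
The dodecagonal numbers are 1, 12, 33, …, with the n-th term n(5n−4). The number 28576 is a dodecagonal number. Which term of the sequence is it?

76

Set n(5n−4) = 28576, giving 5n² − 4n − 28576 = 0.
The discriminant is 16 + 20·28576 = 571536, and √571536 = 756.
So n = (4 + 756) / 10 = 760/10 = 76.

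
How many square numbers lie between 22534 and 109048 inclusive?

The n-th square number is n².
Smallest index with value ≥ 22534: n = 151 (giving 22801).
Largest index with value ≤ 109048: n = 330 (giving 108900).
Indices 151 through 330: 180 terms.

180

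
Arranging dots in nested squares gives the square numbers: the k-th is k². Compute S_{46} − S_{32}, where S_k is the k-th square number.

46² = 2116 and 32² = 1024.
Difference: 2116 − 1024 = 1092.

1092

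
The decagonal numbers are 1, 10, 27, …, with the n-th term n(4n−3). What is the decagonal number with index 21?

1701

21·(4·21 − 3) = 21·81 = 1701.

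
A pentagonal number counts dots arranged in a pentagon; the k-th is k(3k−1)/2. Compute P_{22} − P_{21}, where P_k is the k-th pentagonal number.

Consecutive pentagonal numbers differ by 3n − 2: here 3·22 − 2 = 64.

64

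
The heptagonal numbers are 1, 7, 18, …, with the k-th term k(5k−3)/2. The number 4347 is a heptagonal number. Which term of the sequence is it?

Set n(5n−3)/2 = 4347, giving 5n² − 3n − 8694 = 0.
The discriminant is 9 + 40·4347 = 173889, and √173889 = 417.
So n = (3 + 417) / 10 = 420/10 = 42.
Check: 42·(5·42 − 3)/2 = 4347. ✓

42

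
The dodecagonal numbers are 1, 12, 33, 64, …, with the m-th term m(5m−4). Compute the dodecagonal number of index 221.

243321

The 221st dodecagonal number is n(5n−4) with n = 221.
221·(5·221 − 4) = 221·1101 = 243321.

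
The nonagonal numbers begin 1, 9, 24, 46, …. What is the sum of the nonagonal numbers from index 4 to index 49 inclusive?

138391

Σ i(7i−5)/2 = (7Σi² − 5Σi) / 2 over i = 4..49.
Σi = 1225 − 6 = 1219 and Σi² = 40425 − 14 = 40411.
(7·40411 − 5·1219) / 2 = 276782/2 = 138391.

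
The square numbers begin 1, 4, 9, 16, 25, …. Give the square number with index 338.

114244

338² = 114244.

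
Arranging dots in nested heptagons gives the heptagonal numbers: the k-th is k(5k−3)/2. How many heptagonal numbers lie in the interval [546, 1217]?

The n-th heptagonal number is n(5n−3)/2.
Smallest index with value ≥ 546: n = 16 (giving 616).
Largest index with value ≤ 1217: n = 22 (giving 1177).
Indices 16 through 22: 7 terms.

7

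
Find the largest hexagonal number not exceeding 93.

Solve n(2n−1) ≤ 93 for integer n.
n = 7 gives 91 ≤ 93, while n = 8 gives 120 > 93; so the answer is 91.

91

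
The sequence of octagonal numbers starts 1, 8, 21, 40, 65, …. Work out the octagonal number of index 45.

The 45th octagonal number is n(3n−2) with n = 45.
45·(3·45 − 2) = 45·133 = 5985.

5985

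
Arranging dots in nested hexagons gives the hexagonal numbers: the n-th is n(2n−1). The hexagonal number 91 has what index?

7

Set n(2n−1) = 91, giving 2n² − n − 91 = 0.
The discriminant is 1 + 8·91 = 729, and √729 = 27.
So n = (1 + 27) / 4 = 28/4 = 7.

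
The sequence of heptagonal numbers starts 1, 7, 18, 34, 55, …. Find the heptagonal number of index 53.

53·(5·53 − 3)/2 = 53·262/2 = 53·131 = 6943.

6943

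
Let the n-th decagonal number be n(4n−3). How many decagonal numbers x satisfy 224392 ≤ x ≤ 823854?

217

The n-th decagonal number is n(4n−3).
Smallest index with value ≥ 224392: n = 238 (giving 225862).
Largest index with value ≤ 823854: n = 454 (giving 823102).
Indices 238 through 454: 217 terms.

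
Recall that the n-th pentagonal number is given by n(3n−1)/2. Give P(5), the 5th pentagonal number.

35

5·(3·5 − 1)/2 = 5·14/2 = 5·7 = 35.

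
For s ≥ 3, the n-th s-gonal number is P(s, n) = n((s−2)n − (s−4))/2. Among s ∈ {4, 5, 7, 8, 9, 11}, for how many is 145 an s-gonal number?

s = 4: P(4, 12) = 144 and P(4, 13) = 169; 145 is not s-gonal.
s = 5: P(5, 10) = 145. ✓
s = 7: P(7, 7) = 112 and P(7, 8) = 148; 145 is not s-gonal.
s = 8: P(8, 7) = 133 and P(8, 8) = 176; 145 is not s-gonal.
s = 9: P(9, 6) = 111 and P(9, 7) = 154; 145 is not s-gonal.
s = 11: P(11, 6) = 141 and P(11, 7) = 196; 145 is not s-gonal.
Hits: s ∈ {5} → 1.

1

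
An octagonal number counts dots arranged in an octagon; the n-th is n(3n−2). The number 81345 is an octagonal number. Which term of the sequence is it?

Set n(3n−2) = 81345, giving 3n² − 2n − 81345 = 0.
The discriminant is 4 + 12·81345 = 976144, and √976144 = 988.
So n = (2 + 988) / 6 = 990/6 = 165.
Check: 165·(3·165 − 2) = 81345. ✓

165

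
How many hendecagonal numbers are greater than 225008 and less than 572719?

The n-th hendecagonal number is n(9n−7)/2.
Smallest index with value > 225008: n = 225 (giving 227025).
Largest index with value < 572719: n = 357 (giving 572271).
Indices 225 through 357: 133 terms.

133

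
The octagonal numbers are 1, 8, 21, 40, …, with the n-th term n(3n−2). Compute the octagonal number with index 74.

16280

The 74th octagonal number is n(3n−2) with n = 74.
74·(3·74 − 2) = 74·220 = 16280.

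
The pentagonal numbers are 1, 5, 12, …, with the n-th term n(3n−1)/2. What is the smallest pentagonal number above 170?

Solve n(3n−1)/2 > 170 for integer n.
The largest n with value ≤ 170 is 10 (since 145 ≤ 170 < 176), so the first above is n = 11, value 176.

176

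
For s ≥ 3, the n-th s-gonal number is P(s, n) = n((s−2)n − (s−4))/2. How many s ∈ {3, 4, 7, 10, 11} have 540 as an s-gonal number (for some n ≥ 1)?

s = 3: P(3, 32) = 528 and P(3, 33) = 561; 540 is not s-gonal.
s = 4: P(4, 23) = 529 and P(4, 24) = 576; 540 is not s-gonal.
s = 7: P(7, 15) = 540. ✓
s = 10: P(10, 12) = 540. ✓
s = 11: P(11, 11) = 506 and P(11, 12) = 606; 540 is not s-gonal.
Hits: s ∈ {7, 10} → 2.

2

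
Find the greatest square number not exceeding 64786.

64516

Solve n² ≤ 64786 for integer n.
n = 254 gives 64516 ≤ 64786, while n = 255 gives 65025 > 64786; so the answer is 64516.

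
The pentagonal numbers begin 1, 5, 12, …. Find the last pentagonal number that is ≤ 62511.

Solve n(3n−1)/2 ≤ 62511 for integer n.
n = 204 gives 62322 ≤ 62511, while n = 205 gives 62935 > 62511; so the answer is 62322.

62322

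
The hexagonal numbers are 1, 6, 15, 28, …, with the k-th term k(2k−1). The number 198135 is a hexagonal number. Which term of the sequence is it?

315

Set n(2n−1) = 198135, giving 2n² − n − 198135 = 0.
So n = (1 + 1259) / 4 = 1260/4 = 315.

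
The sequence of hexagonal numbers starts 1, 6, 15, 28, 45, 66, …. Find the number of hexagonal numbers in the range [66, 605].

The n-th hexagonal number is n(2n−1).
Smallest index with value ≥ 66: n = 6 (giving 66).
Largest index with value ≤ 605: n = 17 (giving 561).
Indices 6 through 17: 12 terms.

12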